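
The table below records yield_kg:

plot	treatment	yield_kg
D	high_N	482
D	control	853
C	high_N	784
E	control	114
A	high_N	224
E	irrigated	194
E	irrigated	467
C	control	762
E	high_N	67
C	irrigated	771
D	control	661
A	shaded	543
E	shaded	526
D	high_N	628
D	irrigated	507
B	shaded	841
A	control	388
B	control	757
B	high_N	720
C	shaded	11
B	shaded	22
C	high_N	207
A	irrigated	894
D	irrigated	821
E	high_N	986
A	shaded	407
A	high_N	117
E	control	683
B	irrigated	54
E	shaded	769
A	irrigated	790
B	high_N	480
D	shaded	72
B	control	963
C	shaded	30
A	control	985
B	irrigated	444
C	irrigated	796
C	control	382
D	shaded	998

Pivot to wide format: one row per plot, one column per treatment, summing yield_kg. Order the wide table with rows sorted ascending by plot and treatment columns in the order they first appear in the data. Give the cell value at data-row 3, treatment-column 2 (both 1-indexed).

1144

With rows sorted ascending by plot, row 3 is plot=C. treatment columns in first-appearance order: high_N, control, irrigated, shaded; column 2 is control.
Long rows with plot=C, treatment=control: 762 + 382 = 1144.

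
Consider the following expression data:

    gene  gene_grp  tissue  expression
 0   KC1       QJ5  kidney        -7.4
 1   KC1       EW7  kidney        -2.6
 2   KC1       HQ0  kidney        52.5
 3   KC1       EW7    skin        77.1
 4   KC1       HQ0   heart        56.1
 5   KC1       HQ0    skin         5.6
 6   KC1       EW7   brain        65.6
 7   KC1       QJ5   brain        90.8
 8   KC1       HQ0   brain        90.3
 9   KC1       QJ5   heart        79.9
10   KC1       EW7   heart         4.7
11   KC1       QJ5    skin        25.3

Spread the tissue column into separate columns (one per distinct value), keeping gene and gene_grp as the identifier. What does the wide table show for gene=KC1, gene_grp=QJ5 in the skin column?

Wide layout: rows indexed by gene and gene_grp, columns are the 4 distinct tissue values (kidney, skin, heart, brain).
Cell (gene=KC1, gene_grp=QJ5, tissue=skin) draws from the long row where gene=KC1, gene_grp=QJ5 and tissue=skin, which has expression=25.3.

25.3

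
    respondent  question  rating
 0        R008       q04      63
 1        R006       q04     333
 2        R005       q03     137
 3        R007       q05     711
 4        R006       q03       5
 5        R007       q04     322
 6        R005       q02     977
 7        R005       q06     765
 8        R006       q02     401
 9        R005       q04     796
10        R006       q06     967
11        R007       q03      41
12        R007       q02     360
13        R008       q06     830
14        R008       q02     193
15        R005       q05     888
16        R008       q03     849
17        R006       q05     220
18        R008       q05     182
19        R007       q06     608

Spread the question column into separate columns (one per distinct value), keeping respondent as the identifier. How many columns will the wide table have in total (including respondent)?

1 column for respondent plus 5 distinct question values → 6 columns.

6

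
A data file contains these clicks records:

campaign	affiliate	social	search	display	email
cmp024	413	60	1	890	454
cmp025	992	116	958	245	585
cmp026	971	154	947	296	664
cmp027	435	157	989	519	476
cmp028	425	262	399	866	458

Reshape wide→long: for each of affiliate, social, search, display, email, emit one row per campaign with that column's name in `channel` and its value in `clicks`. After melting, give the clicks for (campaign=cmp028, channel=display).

866

Unpivoting turns each (campaign, wide-column) pair into one long row.
The wide cell at row cmp028, column display holds 866, so the long row (cmp028, display) has clicks=866.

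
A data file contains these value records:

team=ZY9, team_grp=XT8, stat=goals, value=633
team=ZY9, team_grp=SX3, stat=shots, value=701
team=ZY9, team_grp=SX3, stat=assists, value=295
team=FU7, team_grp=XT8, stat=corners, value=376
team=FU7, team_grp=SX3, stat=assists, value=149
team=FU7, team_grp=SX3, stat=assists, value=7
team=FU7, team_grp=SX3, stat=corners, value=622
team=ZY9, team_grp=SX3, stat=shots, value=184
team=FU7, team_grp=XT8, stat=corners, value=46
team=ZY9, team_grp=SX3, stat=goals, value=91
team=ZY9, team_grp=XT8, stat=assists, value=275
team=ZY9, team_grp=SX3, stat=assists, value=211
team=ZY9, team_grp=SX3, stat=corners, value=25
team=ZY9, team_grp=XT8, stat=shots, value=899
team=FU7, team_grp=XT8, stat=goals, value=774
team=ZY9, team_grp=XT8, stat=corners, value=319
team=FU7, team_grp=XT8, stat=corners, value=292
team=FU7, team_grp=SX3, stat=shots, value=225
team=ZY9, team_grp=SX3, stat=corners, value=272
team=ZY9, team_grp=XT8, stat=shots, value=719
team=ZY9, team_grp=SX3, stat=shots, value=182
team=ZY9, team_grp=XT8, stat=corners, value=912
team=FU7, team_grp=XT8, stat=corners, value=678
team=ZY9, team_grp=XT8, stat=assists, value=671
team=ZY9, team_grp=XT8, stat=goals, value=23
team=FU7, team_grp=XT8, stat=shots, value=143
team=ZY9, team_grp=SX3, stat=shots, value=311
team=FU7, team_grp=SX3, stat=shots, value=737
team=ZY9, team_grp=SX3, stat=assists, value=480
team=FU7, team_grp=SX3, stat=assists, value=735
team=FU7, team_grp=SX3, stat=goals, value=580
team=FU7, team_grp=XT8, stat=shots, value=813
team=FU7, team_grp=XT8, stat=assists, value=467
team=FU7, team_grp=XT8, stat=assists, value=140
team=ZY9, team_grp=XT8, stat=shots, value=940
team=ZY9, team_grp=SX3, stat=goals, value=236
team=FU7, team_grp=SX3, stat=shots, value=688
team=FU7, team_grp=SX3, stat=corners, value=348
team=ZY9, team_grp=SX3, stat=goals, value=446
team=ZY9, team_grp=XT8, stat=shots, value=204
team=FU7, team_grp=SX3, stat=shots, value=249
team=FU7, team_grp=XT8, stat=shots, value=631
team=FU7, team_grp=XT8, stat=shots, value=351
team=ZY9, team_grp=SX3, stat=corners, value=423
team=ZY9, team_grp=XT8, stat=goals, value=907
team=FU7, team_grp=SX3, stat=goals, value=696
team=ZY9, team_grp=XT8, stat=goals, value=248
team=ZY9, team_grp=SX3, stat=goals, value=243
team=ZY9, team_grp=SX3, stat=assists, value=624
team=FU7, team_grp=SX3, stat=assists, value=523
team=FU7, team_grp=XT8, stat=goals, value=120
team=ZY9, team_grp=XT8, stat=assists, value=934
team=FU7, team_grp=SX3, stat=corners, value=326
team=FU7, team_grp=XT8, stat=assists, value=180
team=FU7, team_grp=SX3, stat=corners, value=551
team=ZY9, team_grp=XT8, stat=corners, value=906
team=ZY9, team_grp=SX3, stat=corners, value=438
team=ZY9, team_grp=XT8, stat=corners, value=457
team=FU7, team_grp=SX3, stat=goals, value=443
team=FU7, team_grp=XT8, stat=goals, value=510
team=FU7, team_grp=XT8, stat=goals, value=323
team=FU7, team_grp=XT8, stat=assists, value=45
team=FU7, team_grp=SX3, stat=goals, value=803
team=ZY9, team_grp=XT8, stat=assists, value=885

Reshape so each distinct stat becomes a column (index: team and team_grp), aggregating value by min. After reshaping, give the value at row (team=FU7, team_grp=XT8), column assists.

Rows with team=FU7, team_grp=XT8 and stat=assists: value values are 467, 140, 180, 45.
min(467, 140, 180, 45) = 45.

45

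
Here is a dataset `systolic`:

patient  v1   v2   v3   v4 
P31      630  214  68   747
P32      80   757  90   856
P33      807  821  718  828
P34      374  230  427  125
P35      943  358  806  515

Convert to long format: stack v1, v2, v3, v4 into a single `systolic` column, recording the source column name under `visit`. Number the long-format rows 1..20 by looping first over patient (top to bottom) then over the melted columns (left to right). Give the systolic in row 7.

90

20 rows total (5 × 4). Row 7: index ⌊(7-1)/4⌋ = 1 into patient → P32; (7-1) mod 4 = 2 into the melted columns → v3.
So row 7 is (P32, v3, 90); systolic = 90.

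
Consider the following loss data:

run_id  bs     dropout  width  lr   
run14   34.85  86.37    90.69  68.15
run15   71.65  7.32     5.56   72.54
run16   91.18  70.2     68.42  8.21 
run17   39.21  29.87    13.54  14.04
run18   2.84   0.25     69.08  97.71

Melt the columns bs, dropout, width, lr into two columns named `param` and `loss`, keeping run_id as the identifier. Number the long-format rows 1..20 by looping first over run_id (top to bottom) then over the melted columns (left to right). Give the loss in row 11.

20 rows total (5 × 4). Row 11: index ⌊(11-1)/4⌋ = 2 into run_id → run16; (11-1) mod 4 = 2 into the melted columns → width.
So row 11 is (run16, width, 68.42); loss = 68.42.

68.42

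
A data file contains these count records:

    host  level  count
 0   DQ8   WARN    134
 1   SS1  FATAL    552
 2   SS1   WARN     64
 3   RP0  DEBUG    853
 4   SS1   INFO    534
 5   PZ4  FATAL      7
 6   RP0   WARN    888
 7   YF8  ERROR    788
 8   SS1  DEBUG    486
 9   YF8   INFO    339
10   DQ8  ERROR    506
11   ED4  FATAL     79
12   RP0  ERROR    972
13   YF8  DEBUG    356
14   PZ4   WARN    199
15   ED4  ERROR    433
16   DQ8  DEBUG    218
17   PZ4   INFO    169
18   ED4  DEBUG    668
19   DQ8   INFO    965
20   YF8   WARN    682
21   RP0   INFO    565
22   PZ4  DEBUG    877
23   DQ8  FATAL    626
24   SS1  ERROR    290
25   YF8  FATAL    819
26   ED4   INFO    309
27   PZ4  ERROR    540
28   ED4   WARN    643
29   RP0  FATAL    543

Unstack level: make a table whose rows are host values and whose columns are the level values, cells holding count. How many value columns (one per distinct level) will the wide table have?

5

5 distinct level values: WARN, ERROR, DEBUG, FATAL, INFO.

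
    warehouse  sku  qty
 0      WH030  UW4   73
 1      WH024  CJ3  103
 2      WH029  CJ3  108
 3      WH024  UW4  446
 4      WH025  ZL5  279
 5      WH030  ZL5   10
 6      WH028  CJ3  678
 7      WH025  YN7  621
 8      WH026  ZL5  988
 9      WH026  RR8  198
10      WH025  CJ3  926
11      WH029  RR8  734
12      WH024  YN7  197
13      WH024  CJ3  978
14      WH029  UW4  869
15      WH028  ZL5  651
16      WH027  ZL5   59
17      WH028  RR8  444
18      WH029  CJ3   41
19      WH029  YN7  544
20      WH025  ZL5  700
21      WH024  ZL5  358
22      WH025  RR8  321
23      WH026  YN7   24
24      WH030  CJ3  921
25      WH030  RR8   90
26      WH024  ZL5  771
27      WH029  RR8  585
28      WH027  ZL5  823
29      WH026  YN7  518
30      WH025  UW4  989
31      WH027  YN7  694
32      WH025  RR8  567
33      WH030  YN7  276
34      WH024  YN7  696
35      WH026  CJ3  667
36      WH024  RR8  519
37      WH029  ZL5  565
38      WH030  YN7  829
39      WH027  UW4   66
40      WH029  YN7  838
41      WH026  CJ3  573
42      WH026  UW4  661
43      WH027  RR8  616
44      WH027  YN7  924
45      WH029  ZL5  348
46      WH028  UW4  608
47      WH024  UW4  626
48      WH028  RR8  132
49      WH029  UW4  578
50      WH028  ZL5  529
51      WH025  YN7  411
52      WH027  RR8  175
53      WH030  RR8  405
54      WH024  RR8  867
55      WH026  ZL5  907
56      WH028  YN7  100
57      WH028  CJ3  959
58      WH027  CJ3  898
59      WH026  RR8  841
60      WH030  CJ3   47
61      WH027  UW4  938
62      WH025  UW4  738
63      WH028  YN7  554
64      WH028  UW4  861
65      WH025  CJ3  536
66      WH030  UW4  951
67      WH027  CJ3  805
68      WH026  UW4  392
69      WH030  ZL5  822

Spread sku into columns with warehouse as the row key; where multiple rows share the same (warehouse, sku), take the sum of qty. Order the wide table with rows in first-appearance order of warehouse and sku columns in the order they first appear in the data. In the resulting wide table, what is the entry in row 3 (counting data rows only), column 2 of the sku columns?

With rows in first-appearance order of warehouse, row 3 is warehouse=WH029. sku columns in first-appearance order: UW4, CJ3, ZL5, YN7, RR8; column 2 is CJ3.
Long rows with warehouse=WH029, sku=CJ3: 108 + 41 = 149.

149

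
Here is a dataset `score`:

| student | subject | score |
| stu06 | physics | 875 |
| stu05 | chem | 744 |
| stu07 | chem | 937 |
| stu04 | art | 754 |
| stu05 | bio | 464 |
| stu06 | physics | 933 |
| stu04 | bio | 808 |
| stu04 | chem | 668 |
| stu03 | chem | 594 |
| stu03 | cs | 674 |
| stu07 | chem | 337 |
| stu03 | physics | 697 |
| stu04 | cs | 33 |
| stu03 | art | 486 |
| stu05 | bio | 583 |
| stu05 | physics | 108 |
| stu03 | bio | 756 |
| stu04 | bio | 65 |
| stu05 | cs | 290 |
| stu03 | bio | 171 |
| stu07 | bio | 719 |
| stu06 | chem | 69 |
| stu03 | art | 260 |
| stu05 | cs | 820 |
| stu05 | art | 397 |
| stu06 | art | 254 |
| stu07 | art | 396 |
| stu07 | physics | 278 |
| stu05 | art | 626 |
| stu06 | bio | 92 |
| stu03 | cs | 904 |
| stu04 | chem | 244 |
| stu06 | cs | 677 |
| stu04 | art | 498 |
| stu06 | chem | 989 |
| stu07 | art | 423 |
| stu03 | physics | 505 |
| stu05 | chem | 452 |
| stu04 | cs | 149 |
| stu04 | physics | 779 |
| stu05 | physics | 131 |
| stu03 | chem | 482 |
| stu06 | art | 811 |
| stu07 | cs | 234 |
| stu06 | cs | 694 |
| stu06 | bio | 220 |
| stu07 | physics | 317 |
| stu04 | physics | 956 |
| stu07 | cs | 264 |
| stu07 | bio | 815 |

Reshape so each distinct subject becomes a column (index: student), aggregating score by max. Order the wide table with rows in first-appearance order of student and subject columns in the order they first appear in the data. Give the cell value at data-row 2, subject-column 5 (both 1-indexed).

820

With rows in first-appearance order of student, row 2 is student=stu05. subject columns in first-appearance order: physics, chem, art, bio, cs; column 5 is cs.
Long rows with student=stu05, subject=cs: max(290, 820) = 820.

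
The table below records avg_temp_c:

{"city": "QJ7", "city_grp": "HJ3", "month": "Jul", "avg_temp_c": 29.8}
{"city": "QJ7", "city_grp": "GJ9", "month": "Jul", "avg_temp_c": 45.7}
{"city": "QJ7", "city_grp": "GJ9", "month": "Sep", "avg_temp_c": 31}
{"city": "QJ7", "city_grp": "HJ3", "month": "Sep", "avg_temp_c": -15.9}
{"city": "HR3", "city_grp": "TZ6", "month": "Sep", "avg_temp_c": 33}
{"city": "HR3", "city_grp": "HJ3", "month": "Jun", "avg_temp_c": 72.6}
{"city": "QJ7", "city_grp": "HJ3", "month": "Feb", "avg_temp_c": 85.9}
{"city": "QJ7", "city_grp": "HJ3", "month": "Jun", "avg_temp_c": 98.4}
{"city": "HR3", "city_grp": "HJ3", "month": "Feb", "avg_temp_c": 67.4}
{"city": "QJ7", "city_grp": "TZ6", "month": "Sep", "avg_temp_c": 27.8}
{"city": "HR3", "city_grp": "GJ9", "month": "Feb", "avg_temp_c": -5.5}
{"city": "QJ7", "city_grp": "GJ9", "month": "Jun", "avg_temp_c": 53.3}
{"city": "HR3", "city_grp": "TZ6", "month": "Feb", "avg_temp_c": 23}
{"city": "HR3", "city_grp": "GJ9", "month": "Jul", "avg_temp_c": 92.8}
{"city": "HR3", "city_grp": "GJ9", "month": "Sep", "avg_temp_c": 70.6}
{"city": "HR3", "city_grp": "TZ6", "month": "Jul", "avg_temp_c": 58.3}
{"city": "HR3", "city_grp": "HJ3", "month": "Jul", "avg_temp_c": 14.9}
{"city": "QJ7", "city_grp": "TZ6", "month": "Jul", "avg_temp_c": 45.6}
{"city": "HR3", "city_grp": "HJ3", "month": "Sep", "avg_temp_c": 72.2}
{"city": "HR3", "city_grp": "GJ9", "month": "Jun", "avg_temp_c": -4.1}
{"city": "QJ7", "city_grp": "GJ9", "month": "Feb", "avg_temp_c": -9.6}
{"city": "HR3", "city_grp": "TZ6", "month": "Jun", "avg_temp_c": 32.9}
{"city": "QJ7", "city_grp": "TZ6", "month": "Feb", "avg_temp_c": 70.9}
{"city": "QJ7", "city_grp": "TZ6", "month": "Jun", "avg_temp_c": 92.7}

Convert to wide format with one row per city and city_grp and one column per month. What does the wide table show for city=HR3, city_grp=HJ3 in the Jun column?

Wide layout: rows indexed by city and city_grp, columns are the 4 distinct month values (Jul, Sep, Jun, Feb).
Cell (city=HR3, city_grp=HJ3, month=Jun) draws from the long row where city=HR3, city_grp=HJ3 and month=Jun, which has avg_temp_c=72.6.

72.6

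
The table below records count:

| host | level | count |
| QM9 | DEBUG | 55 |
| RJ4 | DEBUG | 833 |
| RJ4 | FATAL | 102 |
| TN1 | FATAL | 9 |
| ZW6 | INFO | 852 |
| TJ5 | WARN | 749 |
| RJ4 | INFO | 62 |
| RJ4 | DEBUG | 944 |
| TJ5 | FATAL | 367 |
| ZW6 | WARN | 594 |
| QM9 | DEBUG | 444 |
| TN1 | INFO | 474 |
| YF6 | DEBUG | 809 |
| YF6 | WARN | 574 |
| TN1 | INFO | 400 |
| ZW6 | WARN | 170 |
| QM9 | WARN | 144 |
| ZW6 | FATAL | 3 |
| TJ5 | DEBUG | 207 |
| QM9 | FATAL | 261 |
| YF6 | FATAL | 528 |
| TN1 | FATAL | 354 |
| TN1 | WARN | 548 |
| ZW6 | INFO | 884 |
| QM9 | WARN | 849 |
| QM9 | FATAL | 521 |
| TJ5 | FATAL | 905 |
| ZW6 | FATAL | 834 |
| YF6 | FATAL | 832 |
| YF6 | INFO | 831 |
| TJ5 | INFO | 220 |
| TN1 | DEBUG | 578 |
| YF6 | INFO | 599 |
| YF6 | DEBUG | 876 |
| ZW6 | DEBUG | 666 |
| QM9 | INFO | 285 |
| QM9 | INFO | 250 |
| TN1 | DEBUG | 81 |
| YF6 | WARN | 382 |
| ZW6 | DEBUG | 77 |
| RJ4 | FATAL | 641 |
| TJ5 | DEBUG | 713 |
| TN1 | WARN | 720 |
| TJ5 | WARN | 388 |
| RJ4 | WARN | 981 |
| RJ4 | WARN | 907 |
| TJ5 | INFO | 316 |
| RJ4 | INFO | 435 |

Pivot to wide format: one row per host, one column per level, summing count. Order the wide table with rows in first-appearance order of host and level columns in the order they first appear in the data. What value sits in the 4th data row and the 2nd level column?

837

With rows in first-appearance order of host, row 4 is host=ZW6. level columns in first-appearance order: DEBUG, FATAL, INFO, WARN; column 2 is FATAL.
Long rows with host=ZW6, level=FATAL: 3 + 834 = 837.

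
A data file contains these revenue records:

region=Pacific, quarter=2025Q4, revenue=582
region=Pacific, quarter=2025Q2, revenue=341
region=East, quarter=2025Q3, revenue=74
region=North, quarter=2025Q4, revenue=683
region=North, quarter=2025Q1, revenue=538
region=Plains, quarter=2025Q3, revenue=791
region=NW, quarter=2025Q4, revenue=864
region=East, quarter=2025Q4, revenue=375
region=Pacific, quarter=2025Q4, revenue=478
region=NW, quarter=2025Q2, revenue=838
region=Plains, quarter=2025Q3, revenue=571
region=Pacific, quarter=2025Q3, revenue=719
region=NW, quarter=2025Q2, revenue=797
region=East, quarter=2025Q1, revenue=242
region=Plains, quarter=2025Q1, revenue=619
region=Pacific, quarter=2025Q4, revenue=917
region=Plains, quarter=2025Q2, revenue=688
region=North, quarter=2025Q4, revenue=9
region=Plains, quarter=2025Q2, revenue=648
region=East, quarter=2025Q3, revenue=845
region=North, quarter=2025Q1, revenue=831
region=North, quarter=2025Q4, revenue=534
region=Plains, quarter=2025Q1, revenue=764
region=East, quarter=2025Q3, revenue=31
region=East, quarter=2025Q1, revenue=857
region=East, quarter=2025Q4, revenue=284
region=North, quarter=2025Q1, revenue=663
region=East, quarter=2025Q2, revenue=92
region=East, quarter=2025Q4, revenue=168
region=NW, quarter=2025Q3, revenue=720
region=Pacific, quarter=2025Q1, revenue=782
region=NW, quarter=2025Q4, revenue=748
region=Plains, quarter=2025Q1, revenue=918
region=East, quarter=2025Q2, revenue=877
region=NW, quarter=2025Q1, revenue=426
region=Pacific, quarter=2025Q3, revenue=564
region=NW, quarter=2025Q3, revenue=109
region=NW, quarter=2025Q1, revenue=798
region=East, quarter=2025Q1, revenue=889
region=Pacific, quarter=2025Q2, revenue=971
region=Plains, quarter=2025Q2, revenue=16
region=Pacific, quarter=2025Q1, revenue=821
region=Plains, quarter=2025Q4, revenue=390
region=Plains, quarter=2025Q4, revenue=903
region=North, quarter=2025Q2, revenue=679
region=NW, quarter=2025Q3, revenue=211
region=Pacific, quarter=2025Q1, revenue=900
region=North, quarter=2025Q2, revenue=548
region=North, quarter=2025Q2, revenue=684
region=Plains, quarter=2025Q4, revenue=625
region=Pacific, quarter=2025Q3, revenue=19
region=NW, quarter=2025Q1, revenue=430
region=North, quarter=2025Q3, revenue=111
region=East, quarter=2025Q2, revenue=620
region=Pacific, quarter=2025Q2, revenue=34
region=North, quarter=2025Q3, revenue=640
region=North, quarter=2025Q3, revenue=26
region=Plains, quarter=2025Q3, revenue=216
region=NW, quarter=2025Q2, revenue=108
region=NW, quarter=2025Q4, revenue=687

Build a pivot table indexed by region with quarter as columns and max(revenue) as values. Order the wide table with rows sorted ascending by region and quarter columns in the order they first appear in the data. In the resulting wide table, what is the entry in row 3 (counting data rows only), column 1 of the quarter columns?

683

With rows sorted ascending by region, row 3 is region=North. quarter columns in first-appearance order: 2025Q4, 2025Q2, 2025Q3, 2025Q1; column 1 is 2025Q4.
Long rows with region=North, quarter=2025Q4: max(683, 9, 534) = 683.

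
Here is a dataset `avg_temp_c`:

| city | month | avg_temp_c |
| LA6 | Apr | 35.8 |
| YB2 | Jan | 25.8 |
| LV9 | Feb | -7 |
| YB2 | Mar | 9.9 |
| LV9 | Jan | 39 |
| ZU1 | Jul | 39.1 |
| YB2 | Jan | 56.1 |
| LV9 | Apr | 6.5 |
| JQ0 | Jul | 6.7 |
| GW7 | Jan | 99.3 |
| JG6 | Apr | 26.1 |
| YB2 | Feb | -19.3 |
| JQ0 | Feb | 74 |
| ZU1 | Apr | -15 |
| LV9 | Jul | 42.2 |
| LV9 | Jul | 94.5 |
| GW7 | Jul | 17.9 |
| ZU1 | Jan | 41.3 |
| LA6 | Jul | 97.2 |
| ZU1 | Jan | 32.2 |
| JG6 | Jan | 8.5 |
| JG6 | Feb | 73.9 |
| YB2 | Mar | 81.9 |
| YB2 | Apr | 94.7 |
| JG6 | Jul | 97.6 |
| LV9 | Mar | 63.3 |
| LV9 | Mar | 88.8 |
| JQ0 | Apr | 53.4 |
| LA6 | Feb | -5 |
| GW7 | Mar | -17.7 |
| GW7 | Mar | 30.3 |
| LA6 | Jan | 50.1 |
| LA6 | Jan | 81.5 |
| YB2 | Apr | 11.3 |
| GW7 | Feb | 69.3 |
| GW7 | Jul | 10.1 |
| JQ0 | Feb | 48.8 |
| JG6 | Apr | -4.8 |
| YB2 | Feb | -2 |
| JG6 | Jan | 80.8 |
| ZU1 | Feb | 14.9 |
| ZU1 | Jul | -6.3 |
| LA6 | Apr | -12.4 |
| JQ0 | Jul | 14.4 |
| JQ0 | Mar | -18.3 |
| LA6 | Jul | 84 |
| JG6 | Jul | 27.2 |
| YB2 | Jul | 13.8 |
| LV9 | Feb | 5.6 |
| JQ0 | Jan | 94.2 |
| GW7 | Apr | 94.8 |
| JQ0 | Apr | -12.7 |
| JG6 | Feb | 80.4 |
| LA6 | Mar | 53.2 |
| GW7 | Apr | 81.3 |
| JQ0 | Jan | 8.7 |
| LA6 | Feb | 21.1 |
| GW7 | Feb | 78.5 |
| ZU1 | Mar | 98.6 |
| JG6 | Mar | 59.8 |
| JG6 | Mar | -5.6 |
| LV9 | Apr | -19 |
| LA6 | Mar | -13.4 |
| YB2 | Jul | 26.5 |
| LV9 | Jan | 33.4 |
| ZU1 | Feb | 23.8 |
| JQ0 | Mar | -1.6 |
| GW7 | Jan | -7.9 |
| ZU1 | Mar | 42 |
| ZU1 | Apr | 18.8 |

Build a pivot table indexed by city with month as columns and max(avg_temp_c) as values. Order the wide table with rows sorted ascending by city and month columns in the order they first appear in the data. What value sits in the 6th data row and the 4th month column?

81.9

With rows sorted ascending by city, row 6 is city=YB2. month columns in first-appearance order: Apr, Jan, Feb, Mar, Jul; column 4 is Mar.
Long rows with city=YB2, month=Mar: max(9.9, 81.9) = 81.9.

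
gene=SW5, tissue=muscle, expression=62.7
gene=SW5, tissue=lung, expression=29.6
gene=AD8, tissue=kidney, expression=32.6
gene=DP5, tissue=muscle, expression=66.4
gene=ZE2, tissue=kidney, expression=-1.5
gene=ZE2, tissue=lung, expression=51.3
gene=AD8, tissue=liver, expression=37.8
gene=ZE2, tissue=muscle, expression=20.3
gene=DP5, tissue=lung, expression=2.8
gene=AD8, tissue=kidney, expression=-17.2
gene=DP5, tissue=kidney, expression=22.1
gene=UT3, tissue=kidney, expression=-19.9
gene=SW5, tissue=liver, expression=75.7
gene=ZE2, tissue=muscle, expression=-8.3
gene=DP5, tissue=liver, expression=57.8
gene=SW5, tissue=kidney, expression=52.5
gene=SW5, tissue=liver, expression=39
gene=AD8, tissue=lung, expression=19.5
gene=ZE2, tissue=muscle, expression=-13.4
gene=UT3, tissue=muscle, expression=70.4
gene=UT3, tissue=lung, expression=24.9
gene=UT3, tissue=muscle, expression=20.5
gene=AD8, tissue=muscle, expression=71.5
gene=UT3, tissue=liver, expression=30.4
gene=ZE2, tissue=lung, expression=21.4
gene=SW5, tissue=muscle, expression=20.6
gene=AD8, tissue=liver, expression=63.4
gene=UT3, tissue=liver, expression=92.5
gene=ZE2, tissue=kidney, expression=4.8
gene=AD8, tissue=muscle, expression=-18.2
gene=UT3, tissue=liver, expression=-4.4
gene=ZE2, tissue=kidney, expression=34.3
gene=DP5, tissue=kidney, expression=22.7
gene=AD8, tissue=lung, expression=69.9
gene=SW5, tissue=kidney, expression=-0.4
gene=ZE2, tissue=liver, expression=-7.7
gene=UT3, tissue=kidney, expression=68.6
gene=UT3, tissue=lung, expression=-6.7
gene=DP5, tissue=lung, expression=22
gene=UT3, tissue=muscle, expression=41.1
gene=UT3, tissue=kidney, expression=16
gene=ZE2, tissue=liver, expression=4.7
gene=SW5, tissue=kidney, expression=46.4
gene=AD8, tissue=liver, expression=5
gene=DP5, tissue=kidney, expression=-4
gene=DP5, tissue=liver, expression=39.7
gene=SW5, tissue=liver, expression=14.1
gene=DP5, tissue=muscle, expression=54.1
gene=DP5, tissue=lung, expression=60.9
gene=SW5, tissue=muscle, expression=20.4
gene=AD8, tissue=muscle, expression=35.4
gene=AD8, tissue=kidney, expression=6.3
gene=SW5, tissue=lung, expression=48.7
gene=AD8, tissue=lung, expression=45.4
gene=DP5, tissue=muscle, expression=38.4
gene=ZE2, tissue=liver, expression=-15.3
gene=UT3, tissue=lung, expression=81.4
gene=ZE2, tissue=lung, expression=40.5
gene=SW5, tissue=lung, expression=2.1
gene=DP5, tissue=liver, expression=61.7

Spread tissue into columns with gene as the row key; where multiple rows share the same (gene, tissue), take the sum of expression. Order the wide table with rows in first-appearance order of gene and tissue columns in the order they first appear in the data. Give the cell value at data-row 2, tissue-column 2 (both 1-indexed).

With rows in first-appearance order of gene, row 2 is gene=AD8. tissue columns in first-appearance order: muscle, lung, kidney, liver; column 2 is lung.
Long rows with gene=AD8, tissue=lung: 19.5 + 69.9 + 45.4 = 134.8.

134.8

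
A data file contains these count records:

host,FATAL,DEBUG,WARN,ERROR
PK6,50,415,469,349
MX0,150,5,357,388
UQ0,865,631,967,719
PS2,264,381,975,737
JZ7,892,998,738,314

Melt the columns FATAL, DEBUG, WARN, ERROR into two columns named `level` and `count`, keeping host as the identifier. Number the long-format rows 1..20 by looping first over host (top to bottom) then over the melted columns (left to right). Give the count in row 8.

388

20 rows total (5 × 4). Row 8: index ⌊(8-1)/4⌋ = 1 into host → MX0; (8-1) mod 4 = 3 into the melted columns → ERROR.
So row 8 is (MX0, ERROR, 388); count = 388.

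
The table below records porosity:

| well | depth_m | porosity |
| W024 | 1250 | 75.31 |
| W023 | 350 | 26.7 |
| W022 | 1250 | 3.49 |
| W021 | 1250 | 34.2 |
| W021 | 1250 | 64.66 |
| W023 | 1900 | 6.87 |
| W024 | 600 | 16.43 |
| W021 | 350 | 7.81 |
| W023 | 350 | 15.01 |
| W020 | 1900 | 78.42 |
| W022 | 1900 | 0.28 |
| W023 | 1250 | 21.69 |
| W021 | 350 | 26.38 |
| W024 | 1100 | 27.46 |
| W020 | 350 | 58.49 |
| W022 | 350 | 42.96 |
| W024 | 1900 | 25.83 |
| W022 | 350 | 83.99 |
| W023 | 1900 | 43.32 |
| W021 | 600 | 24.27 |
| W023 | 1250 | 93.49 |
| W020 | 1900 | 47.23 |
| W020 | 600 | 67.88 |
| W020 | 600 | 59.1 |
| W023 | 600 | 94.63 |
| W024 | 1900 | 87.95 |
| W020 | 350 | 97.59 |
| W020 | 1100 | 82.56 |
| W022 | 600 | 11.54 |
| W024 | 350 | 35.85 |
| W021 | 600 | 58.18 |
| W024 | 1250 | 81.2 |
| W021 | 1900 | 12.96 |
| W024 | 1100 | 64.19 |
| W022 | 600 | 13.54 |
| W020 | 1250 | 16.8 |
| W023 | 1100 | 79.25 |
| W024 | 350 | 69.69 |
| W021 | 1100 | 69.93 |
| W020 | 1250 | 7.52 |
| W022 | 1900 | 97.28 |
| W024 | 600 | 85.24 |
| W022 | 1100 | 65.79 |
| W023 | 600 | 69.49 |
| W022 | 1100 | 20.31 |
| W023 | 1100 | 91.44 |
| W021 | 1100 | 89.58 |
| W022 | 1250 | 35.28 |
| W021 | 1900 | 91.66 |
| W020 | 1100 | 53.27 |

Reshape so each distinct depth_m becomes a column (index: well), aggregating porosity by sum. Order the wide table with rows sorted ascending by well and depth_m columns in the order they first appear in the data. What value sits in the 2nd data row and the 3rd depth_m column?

104.62

With rows sorted ascending by well, row 2 is well=W021. depth_m columns in first-appearance order: 1250, 350, 1900, 600, 1100; column 3 is 1900.
Long rows with well=W021, depth_m=1900: 12.96 + 91.66 = 104.62.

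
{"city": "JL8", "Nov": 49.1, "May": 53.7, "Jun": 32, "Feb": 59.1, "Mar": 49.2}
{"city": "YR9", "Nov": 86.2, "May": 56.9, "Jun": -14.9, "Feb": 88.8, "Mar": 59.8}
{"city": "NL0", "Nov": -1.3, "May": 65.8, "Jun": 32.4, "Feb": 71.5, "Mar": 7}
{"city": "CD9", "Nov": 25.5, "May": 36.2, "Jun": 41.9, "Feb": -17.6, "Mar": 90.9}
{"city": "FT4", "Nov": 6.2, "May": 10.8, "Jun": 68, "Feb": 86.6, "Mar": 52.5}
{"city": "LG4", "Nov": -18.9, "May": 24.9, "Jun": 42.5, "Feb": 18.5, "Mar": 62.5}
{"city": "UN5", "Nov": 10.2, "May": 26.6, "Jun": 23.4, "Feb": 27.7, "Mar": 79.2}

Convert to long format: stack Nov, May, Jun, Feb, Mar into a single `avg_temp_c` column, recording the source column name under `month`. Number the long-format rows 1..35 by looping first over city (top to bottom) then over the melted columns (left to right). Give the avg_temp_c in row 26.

-18.9

35 rows total (7 × 5). Row 26: index ⌊(26-1)/5⌋ = 5 into city → LG4; (26-1) mod 5 = 0 into the melted columns → Nov.
So row 26 is (LG4, Nov, -18.9); avg_temp_c = -18.9.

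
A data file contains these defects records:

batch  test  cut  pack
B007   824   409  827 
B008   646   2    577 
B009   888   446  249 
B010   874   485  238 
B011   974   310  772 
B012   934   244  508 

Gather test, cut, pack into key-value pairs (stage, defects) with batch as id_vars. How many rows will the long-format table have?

6 batch values × 3 melted columns = 18 rows.

18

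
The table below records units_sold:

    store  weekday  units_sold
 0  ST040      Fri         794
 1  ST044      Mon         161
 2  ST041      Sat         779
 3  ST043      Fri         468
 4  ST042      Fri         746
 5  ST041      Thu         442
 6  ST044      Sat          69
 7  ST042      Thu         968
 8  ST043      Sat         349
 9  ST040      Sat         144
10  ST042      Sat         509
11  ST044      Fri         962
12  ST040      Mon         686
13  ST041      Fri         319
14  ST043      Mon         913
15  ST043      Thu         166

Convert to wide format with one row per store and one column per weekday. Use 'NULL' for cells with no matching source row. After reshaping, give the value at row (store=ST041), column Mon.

NULL

No long-format row has store=ST041 and weekday=Mon, so the cell is NULL.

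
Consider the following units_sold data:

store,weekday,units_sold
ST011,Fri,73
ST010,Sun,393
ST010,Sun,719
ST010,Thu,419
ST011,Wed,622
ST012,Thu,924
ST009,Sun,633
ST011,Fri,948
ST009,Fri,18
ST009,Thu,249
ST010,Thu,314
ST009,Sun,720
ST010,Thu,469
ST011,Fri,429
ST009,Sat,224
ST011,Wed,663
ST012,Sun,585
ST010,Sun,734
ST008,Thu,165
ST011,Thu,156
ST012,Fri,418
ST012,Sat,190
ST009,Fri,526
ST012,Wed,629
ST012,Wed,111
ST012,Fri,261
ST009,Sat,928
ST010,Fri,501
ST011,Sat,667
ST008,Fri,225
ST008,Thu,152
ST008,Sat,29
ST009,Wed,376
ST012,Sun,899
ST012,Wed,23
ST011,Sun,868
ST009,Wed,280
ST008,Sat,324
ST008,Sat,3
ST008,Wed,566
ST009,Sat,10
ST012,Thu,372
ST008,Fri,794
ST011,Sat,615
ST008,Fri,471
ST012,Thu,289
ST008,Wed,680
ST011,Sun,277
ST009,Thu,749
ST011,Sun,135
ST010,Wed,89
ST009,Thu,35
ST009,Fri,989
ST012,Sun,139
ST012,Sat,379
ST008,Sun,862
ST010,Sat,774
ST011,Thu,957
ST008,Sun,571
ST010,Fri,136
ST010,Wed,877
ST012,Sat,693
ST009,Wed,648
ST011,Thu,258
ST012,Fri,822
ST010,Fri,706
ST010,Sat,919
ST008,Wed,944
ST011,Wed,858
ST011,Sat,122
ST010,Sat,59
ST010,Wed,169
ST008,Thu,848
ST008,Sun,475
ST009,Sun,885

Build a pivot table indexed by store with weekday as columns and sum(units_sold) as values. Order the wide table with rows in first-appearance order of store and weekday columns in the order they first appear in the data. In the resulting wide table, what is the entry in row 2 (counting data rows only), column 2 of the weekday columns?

1846

With rows in first-appearance order of store, row 2 is store=ST010. weekday columns in first-appearance order: Fri, Sun, Thu, Wed, Sat; column 2 is Sun.
Long rows with store=ST010, weekday=Sun: 393 + 719 + 734 = 1846.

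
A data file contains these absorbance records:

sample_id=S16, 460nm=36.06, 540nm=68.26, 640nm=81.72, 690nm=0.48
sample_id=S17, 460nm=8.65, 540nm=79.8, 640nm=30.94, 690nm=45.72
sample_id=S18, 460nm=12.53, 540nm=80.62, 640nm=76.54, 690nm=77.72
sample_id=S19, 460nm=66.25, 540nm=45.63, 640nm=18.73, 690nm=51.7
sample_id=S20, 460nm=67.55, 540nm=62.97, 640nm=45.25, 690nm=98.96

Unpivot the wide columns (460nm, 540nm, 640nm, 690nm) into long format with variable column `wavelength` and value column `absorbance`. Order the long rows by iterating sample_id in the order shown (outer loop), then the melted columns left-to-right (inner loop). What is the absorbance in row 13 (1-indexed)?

20 rows total (5 × 4). Row 13: index ⌊(13-1)/4⌋ = 3 into sample_id → S19; (13-1) mod 4 = 0 into the melted columns → 460nm.
So row 13 is (S19, 460nm, 66.25); absorbance = 66.25.

66.25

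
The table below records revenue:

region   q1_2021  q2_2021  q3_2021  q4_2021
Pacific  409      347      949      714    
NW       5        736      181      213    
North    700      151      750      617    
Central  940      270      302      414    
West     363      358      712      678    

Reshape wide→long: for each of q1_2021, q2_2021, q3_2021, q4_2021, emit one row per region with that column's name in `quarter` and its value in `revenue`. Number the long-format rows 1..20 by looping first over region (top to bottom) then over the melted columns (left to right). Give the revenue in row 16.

20 rows total (5 × 4). Row 16: index ⌊(16-1)/4⌋ = 3 into region → Central; (16-1) mod 4 = 3 into the melted columns → q4_2021.
So row 16 is (Central, q4_2021, 414); revenue = 414.

414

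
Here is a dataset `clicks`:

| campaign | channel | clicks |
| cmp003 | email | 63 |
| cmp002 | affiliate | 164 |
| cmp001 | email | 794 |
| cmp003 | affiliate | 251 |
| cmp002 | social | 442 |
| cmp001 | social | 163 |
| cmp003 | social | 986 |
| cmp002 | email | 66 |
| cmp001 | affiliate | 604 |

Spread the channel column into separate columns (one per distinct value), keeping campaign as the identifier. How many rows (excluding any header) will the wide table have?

3 distinct campaign values → 3 rows.

3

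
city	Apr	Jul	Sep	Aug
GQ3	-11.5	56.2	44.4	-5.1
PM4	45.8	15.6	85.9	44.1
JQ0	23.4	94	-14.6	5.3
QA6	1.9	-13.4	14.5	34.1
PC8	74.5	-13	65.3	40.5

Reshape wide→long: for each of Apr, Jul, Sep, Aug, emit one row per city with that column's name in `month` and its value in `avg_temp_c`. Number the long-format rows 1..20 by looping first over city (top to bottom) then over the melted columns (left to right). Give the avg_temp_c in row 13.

1.9

20 rows total (5 × 4). Row 13: index ⌊(13-1)/4⌋ = 3 into city → QA6; (13-1) mod 4 = 0 into the melted columns → Apr.
So row 13 is (QA6, Apr, 1.9); avg_temp_c = 1.9.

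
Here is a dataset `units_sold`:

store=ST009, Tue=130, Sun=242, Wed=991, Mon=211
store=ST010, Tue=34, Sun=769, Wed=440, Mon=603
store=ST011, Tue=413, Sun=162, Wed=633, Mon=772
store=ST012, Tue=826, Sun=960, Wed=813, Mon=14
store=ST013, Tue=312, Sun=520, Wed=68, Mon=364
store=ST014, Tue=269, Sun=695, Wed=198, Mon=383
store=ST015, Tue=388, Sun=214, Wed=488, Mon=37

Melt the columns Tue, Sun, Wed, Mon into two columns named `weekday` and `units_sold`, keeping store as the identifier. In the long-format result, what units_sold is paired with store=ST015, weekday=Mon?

Unpivoting turns each (store, wide-column) pair into one long row.
The wide cell at row ST015, column Mon holds 37, so the long row (ST015, Mon) has units_sold=37.

37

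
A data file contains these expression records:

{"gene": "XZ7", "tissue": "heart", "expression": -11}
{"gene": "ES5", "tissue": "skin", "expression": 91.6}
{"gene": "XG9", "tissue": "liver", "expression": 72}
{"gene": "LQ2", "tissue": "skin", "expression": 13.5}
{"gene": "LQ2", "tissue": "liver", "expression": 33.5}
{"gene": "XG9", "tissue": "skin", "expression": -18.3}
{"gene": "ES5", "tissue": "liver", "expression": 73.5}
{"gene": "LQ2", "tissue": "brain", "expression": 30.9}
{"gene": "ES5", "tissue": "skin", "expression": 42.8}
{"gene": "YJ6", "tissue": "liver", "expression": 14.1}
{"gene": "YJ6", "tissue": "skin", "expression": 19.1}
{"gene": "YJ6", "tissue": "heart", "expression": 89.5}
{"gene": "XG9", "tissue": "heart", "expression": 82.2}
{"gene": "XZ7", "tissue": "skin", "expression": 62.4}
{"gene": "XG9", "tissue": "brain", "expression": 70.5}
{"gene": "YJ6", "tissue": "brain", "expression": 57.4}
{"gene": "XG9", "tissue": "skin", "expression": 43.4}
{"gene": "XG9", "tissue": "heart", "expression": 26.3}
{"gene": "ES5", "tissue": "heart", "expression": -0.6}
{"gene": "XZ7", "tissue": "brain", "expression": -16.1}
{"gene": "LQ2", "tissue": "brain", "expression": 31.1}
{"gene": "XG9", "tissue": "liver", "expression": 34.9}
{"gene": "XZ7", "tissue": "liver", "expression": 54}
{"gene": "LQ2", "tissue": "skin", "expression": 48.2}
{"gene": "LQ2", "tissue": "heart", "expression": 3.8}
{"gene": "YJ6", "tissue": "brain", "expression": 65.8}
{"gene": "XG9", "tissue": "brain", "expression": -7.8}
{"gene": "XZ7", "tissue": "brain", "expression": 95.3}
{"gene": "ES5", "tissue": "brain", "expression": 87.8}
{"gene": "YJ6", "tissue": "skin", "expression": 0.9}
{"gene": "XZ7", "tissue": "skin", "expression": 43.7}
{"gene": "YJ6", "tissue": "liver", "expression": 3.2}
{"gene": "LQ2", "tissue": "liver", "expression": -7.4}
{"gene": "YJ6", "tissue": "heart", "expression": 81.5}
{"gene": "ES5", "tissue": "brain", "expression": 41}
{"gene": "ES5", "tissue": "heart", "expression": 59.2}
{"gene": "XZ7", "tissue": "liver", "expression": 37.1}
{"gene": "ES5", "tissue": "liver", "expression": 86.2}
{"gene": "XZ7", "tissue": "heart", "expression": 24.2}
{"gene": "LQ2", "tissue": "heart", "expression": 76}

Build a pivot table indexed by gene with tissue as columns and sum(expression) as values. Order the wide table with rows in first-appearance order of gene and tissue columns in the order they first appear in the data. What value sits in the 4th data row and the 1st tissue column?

With rows in first-appearance order of gene, row 4 is gene=LQ2. tissue columns in first-appearance order: heart, skin, liver, brain; column 1 is heart.
Long rows with gene=LQ2, tissue=heart: 3.8 + 76 = 79.8.

79.8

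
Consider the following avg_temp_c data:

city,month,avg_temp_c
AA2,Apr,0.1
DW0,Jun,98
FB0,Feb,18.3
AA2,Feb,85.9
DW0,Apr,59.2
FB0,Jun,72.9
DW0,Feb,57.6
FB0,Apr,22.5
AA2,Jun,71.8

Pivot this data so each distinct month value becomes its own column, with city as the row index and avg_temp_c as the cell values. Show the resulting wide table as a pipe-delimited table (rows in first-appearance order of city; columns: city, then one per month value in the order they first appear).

Columns: city plus the 3 distinct month values (Apr, Jun, Feb).
For example, row AA2 column Apr takes avg_temp_c=0.1 from the long row (AA2, Apr).

| city | Apr | Jun | Feb |
| AA2 | 0.1 | 71.8 | 85.9 |
| DW0 | 59.2 | 98 | 57.6 |
| FB0 | 22.5 | 72.9 | 18.3 |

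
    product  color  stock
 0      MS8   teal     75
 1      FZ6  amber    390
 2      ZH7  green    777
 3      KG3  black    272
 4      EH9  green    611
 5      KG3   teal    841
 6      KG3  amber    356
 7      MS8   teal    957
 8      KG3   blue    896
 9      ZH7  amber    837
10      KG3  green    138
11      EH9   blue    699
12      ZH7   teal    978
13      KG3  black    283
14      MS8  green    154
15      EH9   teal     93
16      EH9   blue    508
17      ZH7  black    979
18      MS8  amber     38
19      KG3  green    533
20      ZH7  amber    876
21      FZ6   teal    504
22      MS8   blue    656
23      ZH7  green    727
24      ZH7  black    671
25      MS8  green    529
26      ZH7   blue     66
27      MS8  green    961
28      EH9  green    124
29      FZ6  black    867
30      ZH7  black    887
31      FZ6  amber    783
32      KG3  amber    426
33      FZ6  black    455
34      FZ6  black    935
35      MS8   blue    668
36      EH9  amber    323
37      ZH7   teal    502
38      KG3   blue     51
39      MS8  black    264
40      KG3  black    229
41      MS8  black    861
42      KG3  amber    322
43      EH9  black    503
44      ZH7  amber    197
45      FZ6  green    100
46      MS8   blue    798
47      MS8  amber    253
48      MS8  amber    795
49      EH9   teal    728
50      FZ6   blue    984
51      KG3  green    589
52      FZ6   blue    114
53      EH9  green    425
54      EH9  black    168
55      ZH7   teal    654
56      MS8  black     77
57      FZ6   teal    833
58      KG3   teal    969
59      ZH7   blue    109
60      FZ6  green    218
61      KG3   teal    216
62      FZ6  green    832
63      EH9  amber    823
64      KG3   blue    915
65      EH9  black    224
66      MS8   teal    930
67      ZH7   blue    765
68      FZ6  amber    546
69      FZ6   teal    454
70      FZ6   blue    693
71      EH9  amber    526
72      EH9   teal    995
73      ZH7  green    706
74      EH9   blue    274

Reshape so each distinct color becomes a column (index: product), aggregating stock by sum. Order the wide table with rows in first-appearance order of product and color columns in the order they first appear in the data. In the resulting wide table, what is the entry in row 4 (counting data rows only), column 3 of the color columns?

1260

With rows in first-appearance order of product, row 4 is product=KG3. color columns in first-appearance order: teal, amber, green, black, blue; column 3 is green.
Long rows with product=KG3, color=green: 138 + 533 + 589 = 1260.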